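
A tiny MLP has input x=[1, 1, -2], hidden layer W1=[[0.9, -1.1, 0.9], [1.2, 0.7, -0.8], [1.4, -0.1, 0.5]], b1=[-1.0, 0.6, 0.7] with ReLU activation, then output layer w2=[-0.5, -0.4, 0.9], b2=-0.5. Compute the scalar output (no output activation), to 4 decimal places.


z1[0] = (0.9)·(1) + (-1.1)·(1) + (0.9)·(-2) - 1.0 = -3.0
z1[1] = (1.2)·(1) + (0.7)·(1) + (-0.8)·(-2) + 0.6 = 4.1
z1[2] = (1.4)·(1) + (-0.1)·(1) + (0.5)·(-2) + 0.7 = 1.0
h = ReLU(z1) = [0.0, 4.1, 1.0]
output = (-0.5)·(0.0) + (-0.4)·(4.1) + (0.9)·(1.0) - 0.5 = -1.24

-1.24


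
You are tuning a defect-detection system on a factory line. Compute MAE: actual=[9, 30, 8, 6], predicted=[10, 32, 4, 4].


Absolute errors: |9-10|=1, |30-32|=2, |8-4|=4, |6-4|=2
Sum = 9
MAE = 9/4 = 9/4

9/4


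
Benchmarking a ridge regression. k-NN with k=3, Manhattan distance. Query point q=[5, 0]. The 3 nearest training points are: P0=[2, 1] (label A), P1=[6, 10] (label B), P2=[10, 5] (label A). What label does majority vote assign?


d(q,P0) = 4  (label A)
d(q,P1) = 11  (label B)
d(q,P2) = 10  (label A)
Votes: A=2, B=1
Majority → A

A


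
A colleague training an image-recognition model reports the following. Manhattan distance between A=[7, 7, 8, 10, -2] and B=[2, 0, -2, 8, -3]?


d = |7-2| + |7-0| + |8+ 2| + |10-8| + |-2+ 3|
  = 5 + 7 + 10 + 2 + 1
  = 25

25


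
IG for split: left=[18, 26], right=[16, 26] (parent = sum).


Parent = [34, 52], H_parent = 0.9682
H_left = 0.976 (n=44), H_right = 0.9587 (n=42)
H_children = (44/86)·0.976 + (42/86)·0.9587 = 0.9676
IG = 0.9682 - 0.9676 = 0.0006

0.0006


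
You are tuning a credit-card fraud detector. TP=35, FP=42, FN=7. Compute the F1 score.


Precision = 35/77 = 0.4545
Recall = 35/42 = 0.8333
F1 = 2·P·R/(P+R) = 2·TP/(2·TP+FP+FN) = 70/(70+42+7) = 70/119 = 0.5882

0.5882


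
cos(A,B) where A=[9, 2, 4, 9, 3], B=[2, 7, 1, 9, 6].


A·B = 9·2 + 2·7 + 4·1 + 9·9 + 3·6 = 135
‖A‖ = √191 = 13.8203, ‖B‖ = √171 = 13.0767
cos = 135/(√191·√171) = 135/√32661 = 0.747

0.747


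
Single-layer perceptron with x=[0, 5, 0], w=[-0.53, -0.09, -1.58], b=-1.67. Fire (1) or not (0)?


z = (0)·(-0.53) + (5)·(-0.09) + (0)·(-1.58) - 1.67
  = -2.12
step(z) = 0 (z<0)

0


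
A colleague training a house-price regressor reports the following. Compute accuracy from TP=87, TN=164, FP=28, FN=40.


Accuracy = (TP+TN)/(TP+TN+FP+FN)
= (87+164)/(319)
= 251/319 = 78.68%

78.68%


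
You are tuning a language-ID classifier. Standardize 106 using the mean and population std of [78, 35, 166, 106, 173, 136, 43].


μ = 105.2857, σ = 51.7955
z = (106 - 105.2857)/51.7955 = 0.0138

0.0138


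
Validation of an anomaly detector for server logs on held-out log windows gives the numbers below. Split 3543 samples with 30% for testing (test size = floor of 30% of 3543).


Test = ⌊3543·30/100⌋ = 1062
Train = 3543 - 1062 = 2481

Train: 2481, Test: 1062


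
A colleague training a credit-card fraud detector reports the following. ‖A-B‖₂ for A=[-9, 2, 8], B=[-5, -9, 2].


d = √((-9+ 5)² + (2+ 9)² + (8-2)²)
  = √(16 + 121 + 36)
  = √173 = 13.1529

13.1529


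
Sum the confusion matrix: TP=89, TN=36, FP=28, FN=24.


Total = TP + TN + FP + FN
= 89 + 36 + 28 + 24
= 177
(Predicted positive: 117, predicted negative: 60)

177


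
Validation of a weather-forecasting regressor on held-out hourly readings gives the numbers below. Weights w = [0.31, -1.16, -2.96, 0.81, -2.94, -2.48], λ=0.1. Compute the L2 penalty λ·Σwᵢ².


‖w‖₂² = (0.31)² + (-1.16)² + (-2.96)² + (0.81)² + (-2.94)² + (-2.48)²
     = 0.0961 + 1.3456 + 8.7616 + 0.6561 + 8.6436 + 6.1504
     = 25.6534
λ·‖w‖₂² = 0.1·25.6534 = 2.56534

2.56534


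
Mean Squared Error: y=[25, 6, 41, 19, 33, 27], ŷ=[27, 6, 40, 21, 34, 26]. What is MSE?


Squared errors: (25-27)²=4, (6-6)²=0, (41-40)²=1, (19-21)²=4, (33-34)²=1, (27-26)²=1
Sum = 11
MSE = 11/6 = 11/6

11/6


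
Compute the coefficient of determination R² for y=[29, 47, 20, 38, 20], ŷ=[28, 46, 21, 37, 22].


ȳ = 30.8
SS_res = Σ(y-ŷ)² = 8
SS_tot = Σ(y-ȳ)² = 550.8
R² = 1 - SS_res/SS_tot = 1 - 0.0145 = 0.9855

0.9855


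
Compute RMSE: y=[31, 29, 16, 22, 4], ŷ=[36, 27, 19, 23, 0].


MSE = 55/5 = 11
RMSE = √(55/5) = 3.3166

3.3166


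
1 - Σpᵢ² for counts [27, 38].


Probabilities: [27/65, 38/65] ≈ [0.4154, 0.5846]
Σpᵢ² = (729 + 1444)/65² = 2173/4225
Gini = 1 - Σpᵢ² = 1 - 2173/4225 = 0.4857

0.4857


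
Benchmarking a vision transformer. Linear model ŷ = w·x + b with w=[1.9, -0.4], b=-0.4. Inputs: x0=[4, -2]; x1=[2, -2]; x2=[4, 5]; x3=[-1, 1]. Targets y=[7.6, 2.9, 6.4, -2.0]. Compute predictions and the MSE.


ŷ0 = (1.9)·(4) + (-0.4)·(-2) - 0.4 = 8.0
ŷ1 = (1.9)·(2) + (-0.4)·(-2) - 0.4 = 4.2
ŷ2 = (1.9)·(4) + (-0.4)·(5) - 0.4 = 5.2
ŷ3 = (1.9)·(-1) + (-0.4)·(1) - 0.4 = -2.7
errors² = [0.16, 1.69, 1.44, 0.49]
MSE = 3.7800/4 = 0.945

0.945


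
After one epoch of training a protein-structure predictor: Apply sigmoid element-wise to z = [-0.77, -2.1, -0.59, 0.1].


σ(-0.77) = 1/(1+e^0.77) = 0.3165
σ(-2.1) = 1/(1+e^2.1) = 0.1091
σ(-0.59) = 1/(1+e^0.59) = 0.3566
σ(0.1) = 1/(1+e^-0.1) = 0.525
result = [0.3165, 0.1091, 0.3566, 0.525]

[0.3165, 0.1091, 0.3566, 0.525]


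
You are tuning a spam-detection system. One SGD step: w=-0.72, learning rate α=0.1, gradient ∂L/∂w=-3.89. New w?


w_new = w - α·∇
= -0.72 - 0.1·-3.89
= -0.72 + 0.389
= -0.331

-0.331


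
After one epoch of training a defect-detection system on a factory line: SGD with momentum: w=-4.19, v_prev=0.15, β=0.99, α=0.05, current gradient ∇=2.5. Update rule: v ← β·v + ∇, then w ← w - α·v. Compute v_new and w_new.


v_new = 0.99·0.15 + 2.5 = 0.1485 + 2.5 = 2.6485
w_new = -4.19 - 0.05·2.6485 = -4.19 - 0.132425 = -4.322425

v_new=2.6485, w_new=-4.322425


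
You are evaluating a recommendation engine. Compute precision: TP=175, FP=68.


Precision = TP/(TP+FP)
= 175/(175+68)
= 175/243 = 72.02%

72.02%


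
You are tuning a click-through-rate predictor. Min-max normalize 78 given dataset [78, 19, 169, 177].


min=19, max=177
(78-19)/(177-19) = 59/158 = 0.3734

0.3734


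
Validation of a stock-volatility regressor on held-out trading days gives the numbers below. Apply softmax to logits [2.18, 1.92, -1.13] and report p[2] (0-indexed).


Exponentials: e^2.18=8.8463, e^1.92=6.821, e^-1.13=0.323
Sum = 15.9903
Softmax = [0.5532, 0.4266, 0.0202]
p[2] = 0.323/15.9903 = 0.0202

0.0202


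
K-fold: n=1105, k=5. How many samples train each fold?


Fold size = 1105/5 = 221
Training per fold = 1105 - 221 = 884

884


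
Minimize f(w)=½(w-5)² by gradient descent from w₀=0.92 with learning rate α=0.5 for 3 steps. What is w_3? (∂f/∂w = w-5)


step 1: grad = 0.92-5 = -4.08; w = 0.92 - 0.5·(-4.08) = 2.96
step 2: grad = 2.96-5 = -2.04; w = 2.96 - 0.5·(-2.04) = 3.98
step 3: grad = 3.98-5 = -1.02; w = 3.98 - 0.5·(-1.02) = 4.49

4.49


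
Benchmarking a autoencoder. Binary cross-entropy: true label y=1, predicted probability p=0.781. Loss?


BCE = -[y·ln(p) + (1-y)·ln(1-p)]
= -1·ln(0.781) - 0
= -ln(0.781) = 0.2472

0.2472


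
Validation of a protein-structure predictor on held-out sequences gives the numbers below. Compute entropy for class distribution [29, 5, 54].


Probabilities: [29/88, 5/88, 54/88] ≈ [0.3295, 0.0568, 0.6136]
H = -((29/88)·log₂(29/88) + (5/88)·log₂(5/88) + (54/88)·log₂(54/88))
  = 1.1952 bits

1.1952 bits


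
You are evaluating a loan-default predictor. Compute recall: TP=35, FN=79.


Recall = TP/(TP+FN)
= 35/(35+79)
= 35/114 = 30.7%

30.7%


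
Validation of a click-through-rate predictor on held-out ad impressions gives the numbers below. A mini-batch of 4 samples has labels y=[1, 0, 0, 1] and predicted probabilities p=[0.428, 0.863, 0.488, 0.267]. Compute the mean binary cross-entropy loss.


L[0] = -ln(0.428) = 0.8486
L[1] = -ln(1-0.863) = -ln(0.137) = 1.9878
L[2] = -ln(1-0.488) = -ln(0.512) = 0.6694
L[3] = -ln(0.267) = 1.3205
mean = (0.8486 + 1.9878 + 0.6694 + 1.3205)/4 = 1.2066

1.2066


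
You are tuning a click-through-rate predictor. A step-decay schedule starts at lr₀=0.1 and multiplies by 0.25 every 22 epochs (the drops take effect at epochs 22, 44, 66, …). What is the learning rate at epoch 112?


n_drops = ⌊112/22⌋ = 5
lr = 0.1·0.25^5 = 0.1·0.0009765625 = 0.00009765625

0.00009765625


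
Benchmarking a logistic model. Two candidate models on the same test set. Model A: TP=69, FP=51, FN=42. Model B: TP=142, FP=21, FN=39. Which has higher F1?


Model A: P=69/120=0.575, R=69/111=0.6216, F1=2PR/(P+R)=2TP/(2TP+FP+FN)=138/231=0.5974
Model B: P=142/163=0.8712, R=142/181=0.7845, F1=2PR/(P+R)=2TP/(2TP+FP+FN)=284/344=0.8256
0.5974 < 0.8256 → Model B

Model B


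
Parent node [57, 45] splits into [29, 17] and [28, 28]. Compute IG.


Parent = [57, 45], H_parent = 0.99
H_left = 0.9503 (n=46), H_right = 1 (n=56)
H_children = (46/102)·0.9503 + (56/102)·1 = 0.9776
IG = 0.99 - 0.9776 = 0.0124

0.0124


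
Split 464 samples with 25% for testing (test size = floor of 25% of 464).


Test = ⌊464·25/100⌋ = 116
Train = 464 - 116 = 348

Train: 348, Test: 116


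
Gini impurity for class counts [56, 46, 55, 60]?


Probabilities: [56/217, 46/217, 55/217, 60/217] ≈ [0.2581, 0.212, 0.2535, 0.2765]
Σpᵢ² = (3136 + 2116 + 3025 + 3600)/217² = 11877/47089
Gini = 1 - Σpᵢ² = 1 - 11877/47089 = 0.7478

0.7478


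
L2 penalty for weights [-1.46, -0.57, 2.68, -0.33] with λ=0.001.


‖w‖₂² = (-1.46)² + (-0.57)² + (2.68)² + (-0.33)²
     = 2.1316 + 0.3249 + 7.1824 + 0.1089
     = 9.7478
λ·‖w‖₂² = 0.001·9.7478 = 0.009748

0.009748


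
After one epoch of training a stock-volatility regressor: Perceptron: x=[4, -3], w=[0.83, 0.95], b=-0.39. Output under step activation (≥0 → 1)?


z = (4)·(0.83) + (-3)·(0.95) - 0.39
  = 0.08
step(z) = 1 (z≥0)

1


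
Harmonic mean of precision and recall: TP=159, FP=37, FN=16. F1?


Precision = 159/196 = 0.8112
Recall = 159/175 = 0.9086
F1 = 2·P·R/(P+R) = 2·TP/(2·TP+FP+FN) = 318/(318+37+16) = 318/371 = 0.8571

0.8571


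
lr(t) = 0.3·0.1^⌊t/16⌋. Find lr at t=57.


n_drops = ⌊57/16⌋ = 3
lr = 0.3·0.1^3 = 0.3·0.001 = 0.0003

0.0003


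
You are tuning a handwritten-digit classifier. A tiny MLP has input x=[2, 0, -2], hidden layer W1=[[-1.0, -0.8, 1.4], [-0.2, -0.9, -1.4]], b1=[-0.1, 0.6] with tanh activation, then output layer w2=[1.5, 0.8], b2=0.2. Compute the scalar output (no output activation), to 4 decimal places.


z1[0] = (-1.0)·(2) + (-0.8)·(0) + (1.4)·(-2) - 0.1 = -4.9
z1[1] = (-0.2)·(2) + (-0.9)·(0) + (-1.4)·(-2) + 0.6 = 3.0
h = tanh(z1) = [-0.9999, 0.9951]
output = (1.5)·(-0.9999) + (0.8)·(0.9951) + 0.2 = -0.5038

-0.5038


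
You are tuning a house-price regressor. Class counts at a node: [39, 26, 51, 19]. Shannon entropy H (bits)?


Probabilities: [39/135, 26/135, 51/135, 19/135] ≈ [0.2889, 0.1926, 0.3778, 0.1407]
H = -((39/135)·log₂(39/135) + (26/135)·log₂(26/135) + (51/135)·log₂(51/135) + (19/135)·log₂(19/135))
  = 1.9039 bits

1.9039 bits


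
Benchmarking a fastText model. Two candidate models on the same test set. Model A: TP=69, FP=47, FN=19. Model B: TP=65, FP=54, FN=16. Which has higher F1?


Model A: P=69/116=0.5948, R=69/88=0.7841, F1=2PR/(P+R)=2TP/(2TP+FP+FN)=138/204=0.6765
Model B: P=65/119=0.5462, R=65/81=0.8025, F1=2PR/(P+R)=2TP/(2TP+FP+FN)=130/200=0.65
0.6765 > 0.65 → Model A

Model A


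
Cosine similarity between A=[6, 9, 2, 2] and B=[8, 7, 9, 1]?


A·B = 6·8 + 9·7 + 2·9 + 2·1 = 131
‖A‖ = √125 = 11.1803, ‖B‖ = √195 = 13.9642
cos = 131/(√125·√195) = 131/√24375 = 0.8391

0.8391


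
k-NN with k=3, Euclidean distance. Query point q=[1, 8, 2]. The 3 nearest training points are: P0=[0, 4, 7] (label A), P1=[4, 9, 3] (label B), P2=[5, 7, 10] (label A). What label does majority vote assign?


d(q,P0) = 6.4807  (label A)
d(q,P1) = 3.3166  (label B)
d(q,P2) = 9.0  (label A)
Votes: A=2, B=1
Majority → A

A


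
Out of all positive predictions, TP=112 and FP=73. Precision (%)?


Precision = TP/(TP+FP)
= 112/(112+73)
= 112/185 = 60.54%

60.54%


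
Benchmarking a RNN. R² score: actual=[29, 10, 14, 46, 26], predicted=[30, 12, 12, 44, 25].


ȳ = 25
SS_res = Σ(y-ŷ)² = 14
SS_tot = Σ(y-ȳ)² = 804
R² = 1 - SS_res/SS_tot = 1 - 0.0174 = 0.9826

0.9826


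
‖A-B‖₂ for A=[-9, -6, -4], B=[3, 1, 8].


d = √((-9-3)² + (-6-1)² + (-4-8)²)
  = √(144 + 49 + 144)
  = √337 = 18.3576

18.3576


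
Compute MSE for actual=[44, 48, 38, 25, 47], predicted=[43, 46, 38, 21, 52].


Squared errors: (44-43)²=1, (48-46)²=4, (38-38)²=0, (25-21)²=16, (47-52)²=25
Sum = 46
MSE = 46/5 = 46/5

46/5


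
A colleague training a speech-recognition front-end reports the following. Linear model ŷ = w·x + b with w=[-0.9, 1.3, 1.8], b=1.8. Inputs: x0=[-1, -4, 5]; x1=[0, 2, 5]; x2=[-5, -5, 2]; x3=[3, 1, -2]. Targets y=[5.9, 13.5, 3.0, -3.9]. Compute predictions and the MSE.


ŷ0 = (-0.9)·(-1) + (1.3)·(-4) + (1.8)·(5) + 1.8 = 6.5
ŷ1 = (-0.9)·(0) + (1.3)·(2) + (1.8)·(5) + 1.8 = 13.4
ŷ2 = (-0.9)·(-5) + (1.3)·(-5) + (1.8)·(2) + 1.8 = 3.4
ŷ3 = (-0.9)·(3) + (1.3)·(1) + (1.8)·(-2) + 1.8 = -3.2
errors² = [0.36, 0.01, 0.16, 0.49]
MSE = 1.0200/4 = 0.255

0.255


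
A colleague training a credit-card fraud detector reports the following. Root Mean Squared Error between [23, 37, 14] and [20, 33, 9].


MSE = 50/3 = 16.6667
RMSE = √(50/3) = 4.0825

4.0825


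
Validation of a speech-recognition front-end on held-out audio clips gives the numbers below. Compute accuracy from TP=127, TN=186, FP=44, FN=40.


Accuracy = (TP+TN)/(TP+TN+FP+FN)
= (127+186)/(397)
= 313/397 = 78.84%

78.84%


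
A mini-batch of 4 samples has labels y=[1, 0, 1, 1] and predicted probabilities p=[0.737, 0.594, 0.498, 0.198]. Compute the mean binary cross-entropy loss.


L[0] = -ln(0.737) = 0.3052
L[1] = -ln(1-0.594) = -ln(0.406) = 0.9014
L[2] = -ln(0.498) = 0.6972
L[3] = -ln(0.198) = 1.6195
mean = (0.3052 + 0.9014 + 0.6972 + 1.6195)/4 = 0.8808

0.8808


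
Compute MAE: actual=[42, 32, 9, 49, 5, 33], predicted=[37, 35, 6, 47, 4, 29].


Absolute errors: |42-37|=5, |32-35|=3, |9-6|=3, |49-47|=2, |5-4|=1, |33-29|=4
Sum = 18
MAE = 18/6 = 3

3


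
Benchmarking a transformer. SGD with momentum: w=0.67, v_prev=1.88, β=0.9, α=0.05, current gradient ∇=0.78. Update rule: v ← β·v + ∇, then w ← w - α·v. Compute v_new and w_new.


v_new = 0.9·1.88 + 0.78 = 1.692 + 0.78 = 2.472
w_new = 0.67 - 0.05·2.472 = 0.67 - 0.1236 = 0.5464

v_new=2.472, w_new=0.5464


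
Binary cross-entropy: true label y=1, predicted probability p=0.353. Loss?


BCE = -[y·ln(p) + (1-y)·ln(1-p)]
= -1·ln(0.353) - 0
= -ln(0.353) = 1.0413

1.0413


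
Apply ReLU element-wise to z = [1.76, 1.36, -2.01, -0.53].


ReLU(1.76) = max(0, 1.76) = 1.76
ReLU(1.36) = max(0, 1.36) = 1.36
ReLU(-2.01) = max(0, -2.01) = 0.0
ReLU(-0.53) = max(0, -0.53) = 0.0
result = [1.76, 1.36, 0.0, 0.0]

[1.76, 1.36, 0.0, 0.0]


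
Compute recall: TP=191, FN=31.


Recall = TP/(TP+FN)
= 191/(191+31)
= 191/222 = 86.04%

86.04%


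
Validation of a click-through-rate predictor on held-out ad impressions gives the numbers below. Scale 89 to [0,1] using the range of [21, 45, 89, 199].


min=21, max=199
(89-21)/(199-21) = 68/178 = 0.382

0.382


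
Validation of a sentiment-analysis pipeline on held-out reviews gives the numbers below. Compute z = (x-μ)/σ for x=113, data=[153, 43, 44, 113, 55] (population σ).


μ = 81.6, σ = 44.0345
z = (113 - 81.6)/44.0345 = 0.7131

0.7131


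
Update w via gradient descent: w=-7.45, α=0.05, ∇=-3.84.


w_new = w - α·∇
= -7.45 - 0.05·-3.84
= -7.45 + 0.192
= -7.258

-7.258


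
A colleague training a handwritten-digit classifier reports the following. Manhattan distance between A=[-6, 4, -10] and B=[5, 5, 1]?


d = |-6-5| + |4-5| + |-10-1|
  = 11 + 1 + 11
  = 23

23


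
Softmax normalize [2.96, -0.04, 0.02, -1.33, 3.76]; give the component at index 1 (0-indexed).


Exponentials: e^2.96=19.298, e^-0.04=0.9608, e^0.02=1.0202, e^-1.33=0.2645, e^3.76=42.9484
Sum = 64.4919
Softmax = [0.2992, 0.0149, 0.0158, 0.0041, 0.666]
p[1] = 0.9608/64.4919 = 0.0149

0.0149


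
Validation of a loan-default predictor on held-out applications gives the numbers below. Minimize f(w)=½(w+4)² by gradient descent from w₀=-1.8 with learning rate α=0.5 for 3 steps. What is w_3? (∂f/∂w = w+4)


step 1: grad = -1.8+4 = 2.2; w = -1.8 - 0.5·(2.2) = -2.9
step 2: grad = -2.9+4 = 1.1; w = -2.9 - 0.5·(1.1) = -3.45
step 3: grad = -3.45+4 = 0.55; w = -3.45 - 0.5·(0.55) = -3.725

-3.725


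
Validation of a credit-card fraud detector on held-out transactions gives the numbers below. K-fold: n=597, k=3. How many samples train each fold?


Fold size = 597/3 = 199
Training per fold = 597 - 199 = 398

398


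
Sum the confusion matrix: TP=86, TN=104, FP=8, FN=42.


Total = TP + TN + FP + FN
= 86 + 104 + 8 + 42
= 240
(Predicted positive: 94, predicted negative: 146)

240


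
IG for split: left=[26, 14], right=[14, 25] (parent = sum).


Parent = [40, 39], H_parent = 0.9999
H_left = 0.9341 (n=40), H_right = 0.9418 (n=39)
H_children = (40/79)·0.9341 + (39/79)·0.9418 = 0.9379
IG = 0.9999 - 0.9379 = 0.062

0.062


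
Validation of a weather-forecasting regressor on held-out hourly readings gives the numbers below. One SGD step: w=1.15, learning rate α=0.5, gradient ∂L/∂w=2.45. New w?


w_new = w - α·∇
= 1.15 - 0.5·2.45
= 1.15 - 1.225
= -0.075

-0.075


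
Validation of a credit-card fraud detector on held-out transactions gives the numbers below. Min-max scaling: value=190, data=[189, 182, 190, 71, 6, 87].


min=6, max=190
(190-6)/(190-6) = 184/184 = 1.0

1.0


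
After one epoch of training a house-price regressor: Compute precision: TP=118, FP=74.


Precision = TP/(TP+FP)
= 118/(118+74)
= 118/192 = 61.46%

61.46%


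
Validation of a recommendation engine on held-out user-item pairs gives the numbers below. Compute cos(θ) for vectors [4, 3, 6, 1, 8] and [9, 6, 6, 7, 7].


A·B = 4·9 + 3·6 + 6·6 + 1·7 + 8·7 = 153
‖A‖ = √126 = 11.225, ‖B‖ = √251 = 15.843
cos = 153/(√126·√251) = 153/√31626 = 0.8603

0.8603


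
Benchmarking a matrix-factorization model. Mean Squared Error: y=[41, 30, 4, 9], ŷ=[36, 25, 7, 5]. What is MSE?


Squared errors: (41-36)²=25, (30-25)²=25, (4-7)²=9, (9-5)²=16
Sum = 75
MSE = 75/4 = 75/4

75/4


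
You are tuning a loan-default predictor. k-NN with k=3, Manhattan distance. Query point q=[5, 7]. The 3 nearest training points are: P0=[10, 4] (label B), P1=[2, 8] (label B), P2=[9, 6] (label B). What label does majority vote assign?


d(q,P0) = 8  (label B)
d(q,P1) = 4  (label B)
d(q,P2) = 5  (label B)
Votes: A=0, B=3
Majority → B

B


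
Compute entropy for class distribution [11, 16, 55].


Probabilities: [11/82, 16/82, 55/82] ≈ [0.1341, 0.1951, 0.6707]
H = -((11/82)·log₂(11/82) + (16/82)·log₂(16/82) + (55/82)·log₂(55/82))
  = 1.2353 bits

1.2353 bits


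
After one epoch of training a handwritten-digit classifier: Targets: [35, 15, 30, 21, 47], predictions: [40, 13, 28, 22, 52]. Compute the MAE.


Absolute errors: |35-40|=5, |15-13|=2, |30-28|=2, |21-22|=1, |47-52|=5
Sum = 15
MAE = 15/5 = 3

3


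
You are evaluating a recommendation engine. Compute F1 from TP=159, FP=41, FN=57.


Precision = 159/200 = 0.795
Recall = 159/216 = 0.7361
F1 = 2·P·R/(P+R) = 2·TP/(2·TP+FP+FN) = 318/(318+41+57) = 318/416 = 0.7644

0.7644


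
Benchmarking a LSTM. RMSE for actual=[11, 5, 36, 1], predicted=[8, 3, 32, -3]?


MSE = 45/4 = 11.25
RMSE = √(45/4) = 3.3541

3.3541


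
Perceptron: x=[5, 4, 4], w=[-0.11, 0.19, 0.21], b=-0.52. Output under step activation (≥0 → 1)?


z = (5)·(-0.11) + (4)·(0.19) + (4)·(0.21) - 0.52
  = 0.53
step(z) = 1 (z≥0)

1


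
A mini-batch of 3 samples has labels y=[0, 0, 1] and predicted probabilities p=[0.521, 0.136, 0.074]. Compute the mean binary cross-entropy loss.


L[0] = -ln(1-0.521) = -ln(0.479) = 0.7361
L[1] = -ln(1-0.136) = -ln(0.864) = 0.1462
L[2] = -ln(0.074) = 2.6037
mean = (0.7361 + 0.1462 + 2.6037)/3 = 1.162

1.162


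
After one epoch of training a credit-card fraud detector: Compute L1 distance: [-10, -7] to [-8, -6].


d = |-10+ 8| + |-7+ 6|
  = 2 + 1
  = 3

3


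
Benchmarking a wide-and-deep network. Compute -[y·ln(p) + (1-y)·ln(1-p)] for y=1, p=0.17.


BCE = -[y·ln(p) + (1-y)·ln(1-p)]
= -1·ln(0.17) - 0
= -ln(0.17) = 1.772

1.772


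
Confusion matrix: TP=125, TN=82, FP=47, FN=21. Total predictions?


Total = TP + TN + FP + FN
= 125 + 82 + 47 + 21
= 275
(Predicted positive: 172, predicted negative: 103)

275


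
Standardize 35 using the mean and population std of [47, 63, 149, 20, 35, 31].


μ = 57.5, σ = 43.0649
z = (35 - 57.5)/43.0649 = -0.5225

-0.5225


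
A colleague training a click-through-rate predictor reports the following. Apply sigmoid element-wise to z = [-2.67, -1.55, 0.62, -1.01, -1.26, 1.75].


σ(-2.67) = 1/(1+e^2.67) = 0.0648
σ(-1.55) = 1/(1+e^1.55) = 0.1751
σ(0.62) = 1/(1+e^-0.62) = 0.6502
σ(-1.01) = 1/(1+e^1.01) = 0.267
σ(-1.26) = 1/(1+e^1.26) = 0.221
σ(1.75) = 1/(1+e^-1.75) = 0.852
result = [0.0648, 0.1751, 0.6502, 0.267, 0.221, 0.852]

[0.0648, 0.1751, 0.6502, 0.267, 0.221, 0.852]


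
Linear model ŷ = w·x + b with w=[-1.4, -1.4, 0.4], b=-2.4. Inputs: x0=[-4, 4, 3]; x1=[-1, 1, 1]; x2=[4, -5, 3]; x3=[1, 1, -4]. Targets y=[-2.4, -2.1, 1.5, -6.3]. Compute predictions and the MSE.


ŷ0 = (-1.4)·(-4) + (-1.4)·(4) + (0.4)·(3) - 2.4 = -1.2
ŷ1 = (-1.4)·(-1) + (-1.4)·(1) + (0.4)·(1) - 2.4 = -2.0
ŷ2 = (-1.4)·(4) + (-1.4)·(-5) + (0.4)·(3) - 2.4 = 0.2
ŷ3 = (-1.4)·(1) + (-1.4)·(1) + (0.4)·(-4) - 2.4 = -6.8
errors² = [1.44, 0.01, 1.69, 0.25]
MSE = 3.3900/4 = 0.8475

0.8475


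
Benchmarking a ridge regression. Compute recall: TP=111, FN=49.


Recall = TP/(TP+FN)
= 111/(111+49)
= 111/160 = 69.38%

69.38%


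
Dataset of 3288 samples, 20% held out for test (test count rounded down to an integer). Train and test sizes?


Test = ⌊3288·20/100⌋ = 657
Train = 3288 - 657 = 2631

Train: 2631, Test: 657


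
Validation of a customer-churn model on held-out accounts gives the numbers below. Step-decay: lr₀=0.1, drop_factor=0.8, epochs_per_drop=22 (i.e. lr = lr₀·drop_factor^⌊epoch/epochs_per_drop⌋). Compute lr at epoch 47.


n_drops = ⌊47/22⌋ = 2
lr = 0.1·0.8^2 = 0.1·0.64 = 0.064

0.064


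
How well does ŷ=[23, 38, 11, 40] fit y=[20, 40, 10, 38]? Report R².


ȳ = 27
SS_res = Σ(y-ŷ)² = 18
SS_tot = Σ(y-ȳ)² = 628
R² = 1 - SS_res/SS_tot = 1 - 0.0287 = 0.9713

0.9713


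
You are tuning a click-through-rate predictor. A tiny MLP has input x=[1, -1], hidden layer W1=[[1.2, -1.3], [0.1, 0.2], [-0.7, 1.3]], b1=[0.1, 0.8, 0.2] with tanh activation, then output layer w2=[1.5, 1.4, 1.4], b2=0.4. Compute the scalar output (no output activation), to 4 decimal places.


z1[0] = (1.2)·(1) + (-1.3)·(-1) + 0.1 = 2.6
z1[1] = (0.1)·(1) + (0.2)·(-1) + 0.8 = 0.7
z1[2] = (-0.7)·(1) + (1.3)·(-1) + 0.2 = -1.8
h = tanh(z1) = [0.989, 0.6044, -0.9468]
output = (1.5)·(0.989) + (1.4)·(0.6044) + (1.4)·(-0.9468) + 0.4 = 1.4041

1.4041


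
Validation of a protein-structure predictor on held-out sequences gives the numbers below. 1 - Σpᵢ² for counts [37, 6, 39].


Probabilities: [37/82, 6/82, 39/82] ≈ [0.4512, 0.0732, 0.4756]
Σpᵢ² = (1369 + 36 + 1521)/82² = 2926/6724
Gini = 1 - Σpᵢ² = 1 - 2926/6724 = 0.5648

0.5648


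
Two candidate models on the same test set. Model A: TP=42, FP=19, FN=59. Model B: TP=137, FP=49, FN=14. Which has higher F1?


Model A: P=42/61=0.6885, R=42/101=0.4158, F1=2PR/(P+R)=2TP/(2TP+FP+FN)=84/162=0.5185
Model B: P=137/186=0.7366, R=137/151=0.9073, F1=2PR/(P+R)=2TP/(2TP+FP+FN)=274/337=0.8131
0.5185 < 0.8131 → Model B

Model B


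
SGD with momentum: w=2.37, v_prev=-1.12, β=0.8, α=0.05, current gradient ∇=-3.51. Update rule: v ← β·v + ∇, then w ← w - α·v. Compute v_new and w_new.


v_new = 0.8·-1.12 - 3.51 = -0.896 - 3.51 = -4.406
w_new = 2.37 - 0.05·-4.406 = 2.37 + 0.2203 = 2.5903

v_new=-4.406, w_new=2.5903


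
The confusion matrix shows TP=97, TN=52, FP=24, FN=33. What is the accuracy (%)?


Accuracy = (TP+TN)/(TP+TN+FP+FN)
= (97+52)/(206)
= 149/206 = 72.33%

72.33%


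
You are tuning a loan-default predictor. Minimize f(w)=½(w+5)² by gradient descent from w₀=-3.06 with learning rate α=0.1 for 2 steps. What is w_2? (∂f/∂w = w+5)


step 1: grad = -3.06+5 = 1.94; w = -3.06 - 0.1·(1.94) = -3.254
step 2: grad = -3.254+5 = 1.746; w = -3.254 - 0.1·(1.746) = -3.4286

-3.4286


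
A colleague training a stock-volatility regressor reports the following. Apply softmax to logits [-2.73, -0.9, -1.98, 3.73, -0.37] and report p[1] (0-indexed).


Exponentials: e^-2.73=0.0652, e^-0.9=0.4066, e^-1.98=0.1381, e^3.73=41.6791, e^-0.37=0.6907
Sum = 42.9797
Softmax = [0.0015, 0.0095, 0.0032, 0.9697, 0.0161]
p[1] = 0.4066/42.9797 = 0.0095

0.0095


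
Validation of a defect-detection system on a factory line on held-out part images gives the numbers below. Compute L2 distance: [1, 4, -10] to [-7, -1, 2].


d = √((1+ 7)² + (4+ 1)² + (-10-2)²)
  = √(64 + 25 + 144)
  = √233 = 15.2643

15.2643


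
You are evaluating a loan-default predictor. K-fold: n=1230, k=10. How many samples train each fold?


Fold size = 1230/10 = 123
Training per fold = 1230 - 123 = 1107

1107


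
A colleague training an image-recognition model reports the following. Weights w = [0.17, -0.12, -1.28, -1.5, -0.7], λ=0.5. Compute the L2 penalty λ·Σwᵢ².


‖w‖₂² = (0.17)² + (-0.12)² + (-1.28)² + (-1.5)² + (-0.7)²
     = 0.0289 + 0.0144 + 1.6384 + 2.25 + 0.49
     = 4.4217
λ·‖w‖₂² = 0.5·4.4217 = 2.21085

2.21085


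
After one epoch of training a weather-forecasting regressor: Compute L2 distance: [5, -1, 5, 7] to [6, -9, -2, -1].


d = √((5-6)² + (-1+ 9)² + (5+ 2)² + (7+ 1)²)
  = √(1 + 64 + 49 + 64)
  = √178 = 13.3417

13.3417


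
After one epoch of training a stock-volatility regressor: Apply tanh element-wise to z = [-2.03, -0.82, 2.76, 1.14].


tanh(-2.03) = -0.9661
tanh(-0.82) = -0.6751
tanh(2.76) = 0.992
tanh(1.14) = 0.8144
result = [-0.9661, -0.6751, 0.992, 0.8144]

[-0.9661, -0.6751, 0.992, 0.8144]


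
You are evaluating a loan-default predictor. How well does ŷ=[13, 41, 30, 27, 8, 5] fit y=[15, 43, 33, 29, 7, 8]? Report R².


ȳ = 22.5
SS_res = Σ(y-ŷ)² = 31
SS_tot = Σ(y-ȳ)² = 1079.5
R² = 1 - SS_res/SS_tot = 1 - 0.0287 = 0.9713

0.9713


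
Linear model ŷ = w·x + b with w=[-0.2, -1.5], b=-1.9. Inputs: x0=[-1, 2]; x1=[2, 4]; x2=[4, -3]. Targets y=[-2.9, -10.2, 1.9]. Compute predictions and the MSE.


ŷ0 = (-0.2)·(-1) + (-1.5)·(2) - 1.9 = -4.7
ŷ1 = (-0.2)·(2) + (-1.5)·(4) - 1.9 = -8.3
ŷ2 = (-0.2)·(4) + (-1.5)·(-3) - 1.9 = 1.8
errors² = [3.24, 3.61, 0.01]
MSE = 6.8600/3 = 2.2867

2.2867


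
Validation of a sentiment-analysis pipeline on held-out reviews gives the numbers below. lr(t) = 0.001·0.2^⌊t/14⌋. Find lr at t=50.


n_drops = ⌊50/14⌋ = 3
lr = 0.001·0.2^3 = 0.001·0.008 = 0.000008

0.000008


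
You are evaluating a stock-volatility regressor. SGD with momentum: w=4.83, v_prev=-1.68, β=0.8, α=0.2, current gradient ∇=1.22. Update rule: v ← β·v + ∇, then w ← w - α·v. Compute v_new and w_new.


v_new = 0.8·-1.68 + 1.22 = -1.344 + 1.22 = -0.124
w_new = 4.83 - 0.2·-0.124 = 4.83 + 0.0248 = 4.8548

v_new=-0.124, w_new=4.8548


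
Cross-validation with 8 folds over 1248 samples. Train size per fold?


Fold size = 1248/8 = 156
Training per fold = 1248 - 156 = 1092

1092


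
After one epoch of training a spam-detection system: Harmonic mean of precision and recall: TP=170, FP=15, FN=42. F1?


Precision = 170/185 = 0.9189
Recall = 170/212 = 0.8019
F1 = 2·P·R/(P+R) = 2·TP/(2·TP+FP+FN) = 340/(340+15+42) = 340/397 = 0.8564

0.8564


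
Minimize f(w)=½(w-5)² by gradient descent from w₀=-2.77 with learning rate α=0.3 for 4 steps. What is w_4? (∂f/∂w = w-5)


step 1: grad = -2.77-5 = -7.77; w = -2.77 - 0.3·(-7.77) = -0.439
step 2: grad = -0.439-5 = -5.439; w = -0.439 - 0.3·(-5.439) = 1.1927
step 3: grad = 1.1927-5 = -3.8073; w = 1.1927 - 0.3·(-3.8073) = 2.33489
step 4: grad = 2.33489-5 = -2.66511; w = 2.33489 - 0.3·(-2.66511) = 3.134423

3.134423


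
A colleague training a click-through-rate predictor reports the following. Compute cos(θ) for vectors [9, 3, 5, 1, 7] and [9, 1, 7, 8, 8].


A·B = 9·9 + 3·1 + 5·7 + 1·8 + 7·8 = 183
‖A‖ = √165 = 12.8452, ‖B‖ = √259 = 16.0935
cos = 183/(√165·√259) = 183/√42735 = 0.8852

0.8852


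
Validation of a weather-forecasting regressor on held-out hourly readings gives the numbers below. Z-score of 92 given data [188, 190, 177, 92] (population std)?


μ = 161.75, σ = 40.5732
z = (92 - 161.75)/40.5732 = -1.7191

-1.7191


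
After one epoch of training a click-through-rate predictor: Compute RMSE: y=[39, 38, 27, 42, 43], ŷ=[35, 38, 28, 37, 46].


MSE = 51/5 = 10.2
RMSE = √(51/5) = 3.1937

3.1937


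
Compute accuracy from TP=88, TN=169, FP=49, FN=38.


Accuracy = (TP+TN)/(TP+TN+FP+FN)
= (88+169)/(344)
= 257/344 = 74.71%

74.71%


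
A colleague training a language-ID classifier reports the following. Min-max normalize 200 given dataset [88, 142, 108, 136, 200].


min=88, max=200
(200-88)/(200-88) = 112/112 = 1.0

1.0


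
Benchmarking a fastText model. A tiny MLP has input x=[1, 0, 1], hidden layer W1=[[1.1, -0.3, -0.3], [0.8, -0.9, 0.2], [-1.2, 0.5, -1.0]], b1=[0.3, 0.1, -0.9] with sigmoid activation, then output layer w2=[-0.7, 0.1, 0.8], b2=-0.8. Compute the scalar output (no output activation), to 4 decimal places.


z1[0] = (1.1)·(1) + (-0.3)·(0) + (-0.3)·(1) + 0.3 = 1.1
z1[1] = (0.8)·(1) + (-0.9)·(0) + (0.2)·(1) + 0.1 = 1.1
z1[2] = (-1.2)·(1) + (0.5)·(0) + (-1.0)·(1) - 0.9 = -3.1
h = sigmoid(z1) = [0.7503, 0.7503, 0.0431]
output = (-0.7)·(0.7503) + (0.1)·(0.7503) + (0.8)·(0.0431) - 0.8 = -1.2157

-1.2157


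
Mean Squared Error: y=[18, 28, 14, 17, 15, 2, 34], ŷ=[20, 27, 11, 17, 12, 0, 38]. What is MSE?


Squared errors: (18-20)²=4, (28-27)²=1, (14-11)²=9, (17-17)²=0, (15-12)²=9, (2-0)²=4, (34-38)²=16
Sum = 43
MSE = 43/7 = 43/7

43/7


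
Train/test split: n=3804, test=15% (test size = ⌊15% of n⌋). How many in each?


Test = ⌊3804·15/100⌋ = 570
Train = 3804 - 570 = 3234

Train: 3234, Test: 570


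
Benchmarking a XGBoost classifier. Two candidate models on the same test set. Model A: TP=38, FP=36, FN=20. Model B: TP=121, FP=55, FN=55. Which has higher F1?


Model A: P=38/74=0.5135, R=38/58=0.6552, F1=2PR/(P+R)=2TP/(2TP+FP+FN)=76/132=0.5758
Model B: P=121/176=0.6875, R=121/176=0.6875, F1=2PR/(P+R)=2TP/(2TP+FP+FN)=242/352=0.6875
0.5758 < 0.6875 → Model B

Model B


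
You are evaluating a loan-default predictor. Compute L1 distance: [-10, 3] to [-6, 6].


d = |-10+ 6| + |3-6|
  = 4 + 3
  = 7

7


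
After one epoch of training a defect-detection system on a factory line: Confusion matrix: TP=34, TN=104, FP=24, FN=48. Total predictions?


Total = TP + TN + FP + FN
= 34 + 104 + 24 + 48
= 210
(Predicted positive: 58, predicted negative: 152)

210


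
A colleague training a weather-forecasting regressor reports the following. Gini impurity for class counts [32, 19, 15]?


Probabilities: [32/66, 19/66, 15/66] ≈ [0.4848, 0.2879, 0.2273]
Σpᵢ² = (1024 + 361 + 225)/66² = 1610/4356
Gini = 1 - Σpᵢ² = 1 - 1610/4356 = 0.6304

0.6304


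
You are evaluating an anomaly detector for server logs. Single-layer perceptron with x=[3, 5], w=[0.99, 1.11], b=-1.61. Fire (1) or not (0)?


z = (3)·(0.99) + (5)·(1.11) - 1.61
  = 6.91
step(z) = 1 (z≥0)

1


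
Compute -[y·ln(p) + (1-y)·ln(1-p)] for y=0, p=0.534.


BCE = -[y·ln(p) + (1-y)·ln(1-p)]
= -0 - 1·ln(1-0.534)
= -ln(0.466) = 0.7636

0.7636


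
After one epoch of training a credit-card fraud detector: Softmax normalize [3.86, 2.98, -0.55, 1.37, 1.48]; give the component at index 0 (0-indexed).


Exponentials: e^3.86=47.4654, e^2.98=19.6878, e^-0.55=0.5769, e^1.37=3.9354, e^1.48=4.3929
Sum = 76.0584
Softmax = [0.6241, 0.2589, 0.0076, 0.0517, 0.0578]
p[0] = 47.4654/76.0584 = 0.6241

0.6241


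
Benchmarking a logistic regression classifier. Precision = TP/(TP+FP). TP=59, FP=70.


Precision = TP/(TP+FP)
= 59/(59+70)
= 59/129 = 45.74%

45.74%


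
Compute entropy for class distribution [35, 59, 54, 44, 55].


Probabilities: [35/247, 59/247, 54/247, 44/247, 55/247] ≈ [0.1417, 0.2389, 0.2186, 0.1781, 0.2227]
H = -((35/247)·log₂(35/247) + (59/247)·log₂(59/247) + (54/247)·log₂(54/247) + (44/247)·log₂(44/247) + (55/247)·log₂(55/247))
  = 2.2983 bits

2.2983 bits


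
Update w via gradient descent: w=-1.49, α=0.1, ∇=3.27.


w_new = w - α·∇
= -1.49 - 0.1·3.27
= -1.49 - 0.327
= -1.817

-1.817


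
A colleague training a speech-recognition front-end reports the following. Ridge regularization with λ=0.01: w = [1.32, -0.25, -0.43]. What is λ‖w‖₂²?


‖w‖₂² = (1.32)² + (-0.25)² + (-0.43)²
     = 1.7424 + 0.0625 + 0.1849
     = 1.9898
λ·‖w‖₂² = 0.01·1.9898 = 0.019898

0.019898


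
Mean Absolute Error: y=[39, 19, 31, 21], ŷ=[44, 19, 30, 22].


Absolute errors: |39-44|=5, |19-19|=0, |31-30|=1, |21-22|=1
Sum = 7
MAE = 7/4 = 7/4

7/4


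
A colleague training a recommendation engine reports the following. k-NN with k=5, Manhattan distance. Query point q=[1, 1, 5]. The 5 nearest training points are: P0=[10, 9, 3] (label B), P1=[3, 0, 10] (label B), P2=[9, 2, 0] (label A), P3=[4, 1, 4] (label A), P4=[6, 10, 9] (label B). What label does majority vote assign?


d(q,P0) = 19  (label B)
d(q,P1) = 8  (label B)
d(q,P2) = 14  (label A)
d(q,P3) = 4  (label A)
d(q,P4) = 18  (label B)
Votes: A=2, B=3
Majority → B

B


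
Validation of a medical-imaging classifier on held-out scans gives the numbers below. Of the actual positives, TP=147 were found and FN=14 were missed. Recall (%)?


Recall = TP/(TP+FN)
= 147/(147+14)
= 147/161 = 91.3%

91.3%


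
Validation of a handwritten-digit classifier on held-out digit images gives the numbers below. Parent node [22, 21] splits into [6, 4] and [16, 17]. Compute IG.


Parent = [22, 21], H_parent = 0.9996
H_left = 0.971 (n=10), H_right = 0.9993 (n=33)
H_children = (10/43)·0.971 + (33/43)·0.9993 = 0.9927
IG = 0.9996 - 0.9927 = 0.0069

0.0069


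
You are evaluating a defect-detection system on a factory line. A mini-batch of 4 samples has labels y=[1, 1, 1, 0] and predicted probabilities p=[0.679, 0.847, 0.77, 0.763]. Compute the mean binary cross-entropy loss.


L[0] = -ln(0.679) = 0.3871
L[1] = -ln(0.847) = 0.1661
L[2] = -ln(0.77) = 0.2614
L[3] = -ln(1-0.763) = -ln(0.237) = 1.4397
mean = (0.3871 + 0.1661 + 0.2614 + 1.4397)/4 = 0.5636

0.5636


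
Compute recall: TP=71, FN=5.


Recall = TP/(TP+FN)
= 71/(71+5)
= 71/76 = 93.42%

93.42%


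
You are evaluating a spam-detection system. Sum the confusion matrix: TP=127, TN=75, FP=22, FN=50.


Total = TP + TN + FP + FN
= 127 + 75 + 22 + 50
= 274
(Predicted positive: 149, predicted negative: 125)

274


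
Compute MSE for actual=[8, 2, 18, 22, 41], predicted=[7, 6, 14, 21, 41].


Squared errors: (8-7)²=1, (2-6)²=16, (18-14)²=16, (22-21)²=1, (41-41)²=0
Sum = 34
MSE = 34/5 = 34/5

34/5


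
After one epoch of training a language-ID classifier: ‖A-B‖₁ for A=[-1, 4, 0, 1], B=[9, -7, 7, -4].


d = |-1-9| + |4+ 7| + |0-7| + |1+ 4|
  = 10 + 11 + 7 + 5
  = 33

33


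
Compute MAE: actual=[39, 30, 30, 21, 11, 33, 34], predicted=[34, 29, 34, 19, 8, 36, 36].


Absolute errors: |39-34|=5, |30-29|=1, |30-34|=4, |21-19|=2, |11-8|=3, |33-36|=3, |34-36|=2
Sum = 20
MAE = 20/7 = 20/7

20/7


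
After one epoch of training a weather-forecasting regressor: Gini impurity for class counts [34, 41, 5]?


Probabilities: [34/80, 41/80, 5/80] ≈ [0.425, 0.5125, 0.0625]
Σpᵢ² = (1156 + 1681 + 25)/80² = 2862/6400
Gini = 1 - Σpᵢ² = 1 - 2862/6400 = 0.5528

0.5528


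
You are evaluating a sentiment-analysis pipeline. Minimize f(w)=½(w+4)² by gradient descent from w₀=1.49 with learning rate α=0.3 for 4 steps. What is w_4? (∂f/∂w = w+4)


step 1: grad = 1.49+4 = 5.49; w = 1.49 - 0.3·(5.49) = -0.157
step 2: grad = -0.157+4 = 3.843; w = -0.157 - 0.3·(3.843) = -1.3099
step 3: grad = -1.3099+4 = 2.6901; w = -1.3099 - 0.3·(2.6901) = -2.11693
step 4: grad = -2.11693+4 = 1.88307; w = -2.11693 - 0.3·(1.88307) = -2.681851

-2.681851


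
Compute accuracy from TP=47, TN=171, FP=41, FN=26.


Accuracy = (TP+TN)/(TP+TN+FP+FN)
= (47+171)/(285)
= 218/285 = 76.49%

76.49%


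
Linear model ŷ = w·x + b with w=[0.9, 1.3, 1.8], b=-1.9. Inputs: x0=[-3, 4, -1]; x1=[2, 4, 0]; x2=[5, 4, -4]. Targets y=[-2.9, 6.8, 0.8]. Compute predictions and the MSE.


ŷ0 = (0.9)·(-3) + (1.3)·(4) + (1.8)·(-1) - 1.9 = -1.2
ŷ1 = (0.9)·(2) + (1.3)·(4) + (1.8)·(0) - 1.9 = 5.1
ŷ2 = (0.9)·(5) + (1.3)·(4) + (1.8)·(-4) - 1.9 = 0.6
errors² = [2.89, 2.89, 0.04]
MSE = 5.8200/3 = 1.94

1.94


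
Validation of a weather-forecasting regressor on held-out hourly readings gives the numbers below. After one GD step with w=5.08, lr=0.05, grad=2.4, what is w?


w_new = w - α·∇
= 5.08 - 0.05·2.4
= 5.08 - 0.12
= 4.96

4.96


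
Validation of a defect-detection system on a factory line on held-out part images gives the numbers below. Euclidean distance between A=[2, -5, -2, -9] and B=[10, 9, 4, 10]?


d = √((2-10)² + (-5-9)² + (-2-4)² + (-9-10)²)
  = √(64 + 196 + 36 + 361)
  = √657 = 25.632

25.632


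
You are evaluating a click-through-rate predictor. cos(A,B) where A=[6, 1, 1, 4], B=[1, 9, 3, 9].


A·B = 6·1 + 1·9 + 1·3 + 4·9 = 54
‖A‖ = √54 = 7.3485, ‖B‖ = √172 = 13.1149
cos = 54/(√54·√172) = 54/√9288 = 0.5603

0.5603


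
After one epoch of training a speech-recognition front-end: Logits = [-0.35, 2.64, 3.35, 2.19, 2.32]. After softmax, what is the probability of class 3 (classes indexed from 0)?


Exponentials: e^-0.35=0.7047, e^2.64=14.0132, e^3.35=28.5027, e^2.19=8.9352, e^2.32=10.1757
Sum = 62.3315
Softmax = [0.0113, 0.2248, 0.4573, 0.1433, 0.1633]
p[3] = 8.9352/62.3315 = 0.1433

0.1433


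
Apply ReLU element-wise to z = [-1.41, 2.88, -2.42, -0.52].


ReLU(-1.41) = max(0, -1.41) = 0.0
ReLU(2.88) = max(0, 2.88) = 2.88
ReLU(-2.42) = max(0, -2.42) = 0.0
ReLU(-0.52) = max(0, -0.52) = 0.0
result = [0.0, 2.88, 0.0, 0.0]

[0.0, 2.88, 0.0, 0.0]


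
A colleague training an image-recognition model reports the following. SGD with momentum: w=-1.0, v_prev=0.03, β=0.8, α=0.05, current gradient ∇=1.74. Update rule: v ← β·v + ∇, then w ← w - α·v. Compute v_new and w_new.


v_new = 0.8·0.03 + 1.74 = 0.024 + 1.74 = 1.764
w_new = -1.0 - 0.05·1.764 = -1.0 - 0.0882 = -1.0882

v_new=1.764, w_new=-1.0882


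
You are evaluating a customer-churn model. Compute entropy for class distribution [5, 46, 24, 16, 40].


Probabilities: [5/131, 46/131, 24/131, 16/131, 40/131] ≈ [0.0382, 0.3511, 0.1832, 0.1221, 0.3053]
H = -((5/131)·log₂(5/131) + (46/131)·log₂(46/131) + (24/131)·log₂(24/131) + (16/131)·log₂(16/131) + (40/131)·log₂(40/131))
  = 2.0517 bits

2.0517 bits


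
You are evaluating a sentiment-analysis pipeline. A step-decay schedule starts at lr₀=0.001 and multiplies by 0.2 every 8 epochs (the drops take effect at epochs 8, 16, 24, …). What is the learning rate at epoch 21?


n_drops = ⌊21/8⌋ = 2
lr = 0.001·0.2^2 = 0.001·0.04 = 0.00004

0.00004
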